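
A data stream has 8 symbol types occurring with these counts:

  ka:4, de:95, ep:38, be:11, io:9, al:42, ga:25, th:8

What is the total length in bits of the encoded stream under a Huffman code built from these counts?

Greedily combine the two least-frequent nodes:
merge ka(4) and th(8): 12
merge io(9) and be(11): 20
merge 12 and 20: 32
merge ga(25) and 32: 57
merge ep(38) and al(42): 80
merge 57 and 80: 137
merge de(95) and 137: 232
The encoded length is the sum of every internal node's weight: 12 + 20 + 32 + 57 + 80 + 137 + 232 = 570 bits.

570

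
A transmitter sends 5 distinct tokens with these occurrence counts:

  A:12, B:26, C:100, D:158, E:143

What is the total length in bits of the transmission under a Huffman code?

896

Merge the two smallest weights repeatedly:
A(12) + B(26) → 38
38 + C(100) → 138
138 + E(143) → 281
D(158) + 281 → 439
Each symbol's bit-cost is frequency × depth; summing gives 896 bits (equivalently 38 + 138 + 281 + 439).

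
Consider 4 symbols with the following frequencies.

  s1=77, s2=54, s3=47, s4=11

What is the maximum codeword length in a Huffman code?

Merge the two lowest-weight nodes at each step:
merge s4(11) and s3(47): 58
merge s2(54) and 58: 112
merge s1(77) and 112: 189
The rarest symbols sit at the bottom; the longest codeword is 3 bits.

3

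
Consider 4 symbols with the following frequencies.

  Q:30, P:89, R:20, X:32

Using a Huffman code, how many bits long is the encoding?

303

Build the Huffman tree bottom-up:
R(20) + Q(30) → 50
X(32) + 50 → 82
82 + P(89) → 171
Total encoded bits = sum of merged weights = 50 + 82 + 171 = 303.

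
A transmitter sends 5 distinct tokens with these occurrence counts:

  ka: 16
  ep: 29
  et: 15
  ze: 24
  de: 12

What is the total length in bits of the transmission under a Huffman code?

219

Build the Huffman tree bottom-up:
combine de(12), et(15) → 27
combine ka(16), ze(24) → 40
combine 27, ep(29) → 56
combine 40, 56 → 96
The encoded length is the sum of every internal node's weight: 27 + 40 + 56 + 96 = 219 bits.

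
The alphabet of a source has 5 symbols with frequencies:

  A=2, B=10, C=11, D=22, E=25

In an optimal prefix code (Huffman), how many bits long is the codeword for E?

Build the tree from the bottom:
combine A(2), B(10) → 12
combine C(11), 12 → 23
combine D(22), 23 → 45
combine E(25), 45 → 70
E is merged only at the final step, so code length = 1.

1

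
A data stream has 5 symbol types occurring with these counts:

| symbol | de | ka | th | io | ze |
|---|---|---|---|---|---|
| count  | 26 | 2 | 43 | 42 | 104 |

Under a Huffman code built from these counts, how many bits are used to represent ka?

4

Repeatedly merge the two smallest:
merge ka(2) and de(26): 28
merge 28 and io(42): 70
merge th(43) and 70: 113
merge ze(104) and 113: 217
ka sits 4 levels below the root, so its codeword is 4 bits.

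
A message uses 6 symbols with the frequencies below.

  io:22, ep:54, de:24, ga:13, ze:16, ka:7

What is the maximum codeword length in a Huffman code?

4

Merge the two lowest-weight nodes at each step:
merge ka(7) and ga(13): 20
merge ze(16) and 20: 36
merge io(22) and de(24): 46
merge 36 and 46: 82
merge ep(54) and 82: 136
The first pair merged (ka, ga) ends up deepest, at depth 4.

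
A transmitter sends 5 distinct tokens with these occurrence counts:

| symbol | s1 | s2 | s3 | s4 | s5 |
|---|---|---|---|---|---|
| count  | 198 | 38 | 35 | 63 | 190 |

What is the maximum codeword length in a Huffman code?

Merge the two lowest-weight nodes at each step:
merge s3(35) and s2(38): 73
merge s4(63) and 73: 136
merge 136 and s5(190): 326
merge s1(198) and 326: 524
The first pair merged (s3, s2) ends up deepest, at depth 4.

4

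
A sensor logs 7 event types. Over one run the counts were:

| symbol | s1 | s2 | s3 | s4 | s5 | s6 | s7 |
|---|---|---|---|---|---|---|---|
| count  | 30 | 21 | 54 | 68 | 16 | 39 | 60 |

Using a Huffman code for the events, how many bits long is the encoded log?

Merge the two smallest weights repeatedly:
s5(16) + s2(21) → 37
s1(30) + 37 → 67
s6(39) + s3(54) → 93
s7(60) + 67 → 127
s4(68) + 93 → 161
127 + 161 → 288
Each symbol's bit-cost is frequency × depth; summing gives 773 bits (equivalently 37 + 67 + 93 + 127 + 161 + 288).

773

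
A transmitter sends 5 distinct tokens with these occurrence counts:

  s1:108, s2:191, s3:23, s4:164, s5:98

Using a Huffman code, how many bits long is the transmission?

1289

Greedily combine the two least-frequent nodes:
merge s3(23) and s5(98): 121
merge s1(108) and 121: 229
merge s4(164) and s2(191): 355
merge 229 and 355: 584
Total encoded bits = sum of merged weights = 121 + 229 + 355 + 584 = 1289.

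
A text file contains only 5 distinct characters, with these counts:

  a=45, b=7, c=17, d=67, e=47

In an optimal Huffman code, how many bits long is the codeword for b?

3

Repeatedly merge the two smallest:
combine b(7), c(17) → 24
combine 24, a(45) → 69
combine e(47), d(67) → 114
combine 69, 114 → 183
b's leaf is at depth 3, giving a 3-bit codeword.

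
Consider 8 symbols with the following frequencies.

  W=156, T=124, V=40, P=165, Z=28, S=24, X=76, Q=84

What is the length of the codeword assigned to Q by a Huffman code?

3

Repeatedly merge the two smallest:
S(24) + Z(28) → 52
V(40) + 52 → 92
X(76) + Q(84) → 160
92 + T(124) → 216
W(156) + 160 → 316
P(165) + 216 → 381
316 + 381 → 697
The subtree containing Q is merged 3 times, so code length = 3.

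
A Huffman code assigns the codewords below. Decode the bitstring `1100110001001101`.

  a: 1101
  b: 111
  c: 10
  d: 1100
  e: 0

ddecea

Read left to right; each codeword is recognised as soon as it completes (prefix code):
  1100→d | 1100→d | 0→e | 10→c | 0→e | 1101→a
Decoded message: ddecea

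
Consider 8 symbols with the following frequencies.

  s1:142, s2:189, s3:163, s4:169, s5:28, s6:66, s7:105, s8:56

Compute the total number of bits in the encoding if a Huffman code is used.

2630

Greedily combine the two least-frequent nodes:
merge s5(28) and s8(56): 84
merge s6(66) and 84: 150
merge s7(105) and s1(142): 247
merge 150 and s3(163): 313
merge s4(169) and s2(189): 358
merge 247 and 313: 560
merge 358 and 560: 918
The encoded length is the sum of every internal node's weight: 84 + 150 + 247 + 313 + 358 + 560 + 918 = 2630 bits.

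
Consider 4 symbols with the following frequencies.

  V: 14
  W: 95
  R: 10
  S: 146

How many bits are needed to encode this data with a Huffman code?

Merge the two smallest weights repeatedly:
combine R(10), V(14) → 24
combine 24, W(95) → 119
combine 119, S(146) → 265
Total encoded bits = sum of merged weights = 24 + 119 + 265 = 408.

408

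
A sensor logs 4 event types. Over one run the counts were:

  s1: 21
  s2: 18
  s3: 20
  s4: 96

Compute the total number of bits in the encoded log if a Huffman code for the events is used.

Merge the two smallest weights repeatedly:
combine s2(18), s3(20) → 38
combine s1(21), 38 → 59
combine 59, s4(96) → 155
The encoded length is the sum of every internal node's weight: 38 + 59 + 155 = 252 bits.

252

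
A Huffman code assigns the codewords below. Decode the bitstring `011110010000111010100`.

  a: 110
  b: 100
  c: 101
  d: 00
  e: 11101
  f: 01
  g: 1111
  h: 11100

Read left to right; each codeword is recognised as soon as it completes (prefix code):
  01→f | 11100→h | 100→b | 00→d | 11101→e | 01→f | 00→d
Decoded message: fhbdefd

fhbdefd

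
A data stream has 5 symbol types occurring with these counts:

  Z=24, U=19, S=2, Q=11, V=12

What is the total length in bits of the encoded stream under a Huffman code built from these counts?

Greedily combine the two least-frequent nodes:
combine S(2), Q(11) → 13
combine V(12), 13 → 25
combine U(19), Z(24) → 43
combine 25, 43 → 68
Total encoded bits = sum of merged weights = 13 + 25 + 43 + 68 = 149.

149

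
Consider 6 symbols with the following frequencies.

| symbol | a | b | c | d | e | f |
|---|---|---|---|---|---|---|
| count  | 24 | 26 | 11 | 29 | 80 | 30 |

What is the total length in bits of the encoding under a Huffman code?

475

Greedily combine the two least-frequent nodes:
combine c(11), a(24) → 35
combine b(26), d(29) → 55
combine f(30), 35 → 65
combine 55, 65 → 120
combine e(80), 120 → 200
Each symbol's bit-cost is frequency × depth; summing gives 475 bits (equivalently 35 + 55 + 65 + 120 + 200).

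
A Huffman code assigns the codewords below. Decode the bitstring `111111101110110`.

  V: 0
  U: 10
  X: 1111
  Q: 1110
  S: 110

XQQS

Read left to right; each codeword is recognised as soon as it completes (prefix code):
  1111→X | 1110→Q | 1110→Q | 110→S
Decoded message: XQQS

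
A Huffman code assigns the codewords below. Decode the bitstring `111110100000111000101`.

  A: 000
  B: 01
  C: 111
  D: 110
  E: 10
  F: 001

Read left to right; each codeword is recognised as soon as it completes (prefix code):
  111→C | 110→D | 10→E | 000→A | 01→B | 110→D | 001→F | 01→B
Decoded message: CDEABDFB

CDEABDFB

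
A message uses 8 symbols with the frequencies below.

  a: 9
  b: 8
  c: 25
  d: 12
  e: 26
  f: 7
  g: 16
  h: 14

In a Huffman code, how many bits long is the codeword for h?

Repeatedly merge the two smallest:
combine f(7), b(8) → 15
combine a(9), d(12) → 21
combine h(14), 15 → 29
combine g(16), 21 → 37
combine c(25), e(26) → 51
combine 29, 37 → 66
combine 51, 66 → 117
h's leaf is at depth 3, giving a 3-bit codeword.

3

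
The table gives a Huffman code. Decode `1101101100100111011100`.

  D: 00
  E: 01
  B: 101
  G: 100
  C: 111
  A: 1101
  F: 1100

Read left to right; each codeword is recognised as soon as it completes (prefix code):
  1101→A | 101→B | 100→G | 100→G | 111→C | 01→E | 1100→F
Decoded message: ABGGCEF

ABGGCEF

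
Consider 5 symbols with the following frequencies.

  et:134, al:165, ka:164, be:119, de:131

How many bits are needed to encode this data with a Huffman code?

Merge the two smallest weights repeatedly:
be(119) + de(131) → 250
et(134) + ka(164) → 298
al(165) + 250 → 415
298 + 415 → 713
Each symbol's bit-cost is frequency × depth; summing gives 1676 bits (equivalently 250 + 298 + 415 + 713).

1676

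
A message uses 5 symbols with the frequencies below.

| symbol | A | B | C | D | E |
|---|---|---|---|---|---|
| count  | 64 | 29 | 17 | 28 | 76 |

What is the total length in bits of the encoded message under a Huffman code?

Merge the two smallest weights repeatedly:
C(17) + D(28) → 45
B(29) + 45 → 74
A(64) + 74 → 138
E(76) + 138 → 214
The encoded length is the sum of every internal node's weight: 45 + 74 + 138 + 214 = 471 bits.

471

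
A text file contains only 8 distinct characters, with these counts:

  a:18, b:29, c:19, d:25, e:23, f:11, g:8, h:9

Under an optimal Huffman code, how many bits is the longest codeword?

Merge the two lowest-weight nodes at each step:
combine g(8), h(9) → 17
combine f(11), 17 → 28
combine a(18), c(19) → 37
combine e(23), d(25) → 48
combine 28, b(29) → 57
combine 37, 48 → 85
combine 57, 85 → 142
The first pair merged (g, h) ends up deepest, at depth 4.

4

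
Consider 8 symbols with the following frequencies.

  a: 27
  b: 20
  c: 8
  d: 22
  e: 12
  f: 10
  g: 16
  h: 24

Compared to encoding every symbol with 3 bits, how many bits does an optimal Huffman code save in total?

9

Fixed-length: 3 bits × 139 symbols = 417 bits.
Huffman merges:
c(8) + f(10) → 18
e(12) + g(16) → 28
18 + b(20) → 38
d(22) + h(24) → 46
a(27) + 28 → 55
38 + 46 → 84
55 + 84 → 139
Huffman total = 18 + 28 + 38 + 46 + 55 + 84 + 139 = 408 bits.
Saving = 417 − 408 = 9 bits.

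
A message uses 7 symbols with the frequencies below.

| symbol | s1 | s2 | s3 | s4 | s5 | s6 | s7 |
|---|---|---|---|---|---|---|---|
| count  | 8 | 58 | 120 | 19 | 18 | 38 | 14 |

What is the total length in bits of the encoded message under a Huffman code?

644

Merge the two smallest weights repeatedly:
merge s1(8) and s7(14): 22
merge s5(18) and s4(19): 37
merge 22 and 37: 59
merge s6(38) and s2(58): 96
merge 59 and 96: 155
merge s3(120) and 155: 275
Total encoded bits = sum of merged weights = 22 + 37 + 59 + 96 + 155 + 275 = 644.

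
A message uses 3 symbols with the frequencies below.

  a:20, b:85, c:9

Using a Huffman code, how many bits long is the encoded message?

143

Merge the two smallest weights repeatedly:
merge c(9) and a(20): 29
merge 29 and b(85): 114
Total encoded bits = sum of merged weights = 29 + 114 = 143.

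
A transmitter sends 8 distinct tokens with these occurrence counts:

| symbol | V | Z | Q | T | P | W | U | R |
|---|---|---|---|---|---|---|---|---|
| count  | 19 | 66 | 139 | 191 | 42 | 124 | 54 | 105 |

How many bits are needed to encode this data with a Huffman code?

Greedily combine the two least-frequent nodes:
combine V(19), P(42) → 61
combine U(54), 61 → 115
combine Z(66), R(105) → 171
combine 115, W(124) → 239
combine Q(139), 171 → 310
combine T(191), 239 → 430
combine 310, 430 → 740
Each symbol's bit-cost is frequency × depth; summing gives 2066 bits (equivalently 61 + 115 + 171 + 239 + 310 + 430 + 740).

2066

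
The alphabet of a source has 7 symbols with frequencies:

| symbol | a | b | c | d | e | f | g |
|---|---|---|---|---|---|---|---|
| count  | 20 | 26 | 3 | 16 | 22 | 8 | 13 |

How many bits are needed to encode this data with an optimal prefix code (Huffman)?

Greedily combine the two least-frequent nodes:
merge c(3) and f(8): 11
merge 11 and g(13): 24
merge d(16) and a(20): 36
merge e(22) and 24: 46
merge b(26) and 36: 62
merge 46 and 62: 108
Each symbol's bit-cost is frequency × depth; summing gives 287 bits (equivalently 11 + 24 + 36 + 46 + 62 + 108).

287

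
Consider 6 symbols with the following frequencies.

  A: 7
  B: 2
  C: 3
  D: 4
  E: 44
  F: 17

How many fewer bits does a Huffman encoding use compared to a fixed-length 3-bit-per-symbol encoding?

Fixed-length: 3 bits × 77 symbols = 231 bits.
Huffman merges:
merge B(2) and C(3): 5
merge D(4) and 5: 9
merge A(7) and 9: 16
merge 16 and F(17): 33
merge 33 and E(44): 77
Huffman total = 5 + 9 + 16 + 33 + 77 = 140 bits.
Saving = 231 − 140 = 91 bits.

91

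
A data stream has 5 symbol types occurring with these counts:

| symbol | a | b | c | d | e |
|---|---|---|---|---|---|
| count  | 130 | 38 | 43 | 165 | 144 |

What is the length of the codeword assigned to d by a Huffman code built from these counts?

2

Repeatedly merge the two smallest:
b(38) + c(43) → 81
81 + a(130) → 211
e(144) + d(165) → 309
211 + 309 → 520
The subtree containing d is merged 2 times, so code length = 2.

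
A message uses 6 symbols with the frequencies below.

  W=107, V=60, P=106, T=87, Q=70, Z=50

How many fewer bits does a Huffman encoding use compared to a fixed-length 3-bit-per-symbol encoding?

213

Fixed-length: 3 bits × 480 symbols = 1440 bits.
Huffman merges:
combine Z(50), V(60) → 110
combine Q(70), T(87) → 157
combine P(106), W(107) → 213
combine 110, 157 → 267
combine 213, 267 → 480
Huffman total = 110 + 157 + 213 + 267 + 480 = 1227 bits.
Saving = 1440 − 1227 = 213 bits.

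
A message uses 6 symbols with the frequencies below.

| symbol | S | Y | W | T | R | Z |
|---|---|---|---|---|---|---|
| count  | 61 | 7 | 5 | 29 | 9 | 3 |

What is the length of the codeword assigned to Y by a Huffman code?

4

Build the tree from the bottom:
merge Z(3) and W(5): 8
merge Y(7) and 8: 15
merge R(9) and 15: 24
merge 24 and T(29): 53
merge 53 and S(61): 114
Y's leaf is at depth 4, giving a 4-bit codeword.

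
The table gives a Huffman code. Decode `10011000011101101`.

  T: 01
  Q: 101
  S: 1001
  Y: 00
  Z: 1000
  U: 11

Read left to right; each codeword is recognised as soon as it completes (prefix code):
  1001→S | 1000→Z | 01→T | 11→U | 01→T | 101→Q
Decoded message: SZTUTQ

SZTUTQ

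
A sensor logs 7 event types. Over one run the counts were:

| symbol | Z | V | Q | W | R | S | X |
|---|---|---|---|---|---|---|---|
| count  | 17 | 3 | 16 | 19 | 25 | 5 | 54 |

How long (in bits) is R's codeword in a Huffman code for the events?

3

Huffman merges, smallest pair first:
merge V(3) and S(5): 8
merge 8 and Q(16): 24
merge Z(17) and W(19): 36
merge 24 and R(25): 49
merge 36 and 49: 85
merge X(54) and 85: 139
R's leaf is at depth 3, giving a 3-bit codeword.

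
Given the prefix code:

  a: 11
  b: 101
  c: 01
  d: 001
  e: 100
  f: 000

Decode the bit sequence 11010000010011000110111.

Read left to right; each codeword is recognised as soon as it completes (prefix code):
  11→a | 01→c | 000→f | 001→d | 001→d | 100→e | 01→c | 101→b | 11→a
Decoded message: acfddecba

acfddecba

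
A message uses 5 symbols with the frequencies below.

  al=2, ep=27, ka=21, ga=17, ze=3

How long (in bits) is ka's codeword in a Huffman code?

2

Huffman merges, smallest pair first:
merge al(2) and ze(3): 5
merge 5 and ga(17): 22
merge ka(21) and 22: 43
merge ep(27) and 43: 70
ka sits 2 levels below the root, so its codeword is 2 bits.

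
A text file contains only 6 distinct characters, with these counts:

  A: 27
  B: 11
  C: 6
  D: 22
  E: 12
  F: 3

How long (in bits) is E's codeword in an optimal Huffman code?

Build the tree from the bottom:
F(3) + C(6) → 9
9 + B(11) → 20
E(12) + 20 → 32
D(22) + A(27) → 49
32 + 49 → 81
E's leaf is at depth 2, giving a 2-bit codeword.

2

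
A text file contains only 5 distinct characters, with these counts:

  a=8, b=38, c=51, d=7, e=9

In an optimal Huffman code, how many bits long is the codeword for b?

Huffman merges, smallest pair first:
combine d(7), a(8) → 15
combine e(9), 15 → 24
combine 24, b(38) → 62
combine c(51), 62 → 113
b sits 2 levels below the root, so its codeword is 2 bits.

2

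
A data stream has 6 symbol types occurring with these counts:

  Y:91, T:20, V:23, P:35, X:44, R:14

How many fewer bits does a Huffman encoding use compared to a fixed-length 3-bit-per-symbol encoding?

148

Fixed-length: 3 bits × 227 symbols = 681 bits.
Huffman merges:
merge R(14) and T(20): 34
merge V(23) and 34: 57
merge P(35) and X(44): 79
merge 57 and 79: 136
merge Y(91) and 136: 227
Huffman total = 34 + 57 + 79 + 136 + 227 = 533 bits.
Saving = 681 − 533 = 148 bits.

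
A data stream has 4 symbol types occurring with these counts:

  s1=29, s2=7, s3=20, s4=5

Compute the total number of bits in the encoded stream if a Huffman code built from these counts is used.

Merge the two smallest weights repeatedly:
s4(5) + s2(7) → 12
12 + s3(20) → 32
s1(29) + 32 → 61
The encoded length is the sum of every internal node's weight: 12 + 32 + 61 = 105 bits.

105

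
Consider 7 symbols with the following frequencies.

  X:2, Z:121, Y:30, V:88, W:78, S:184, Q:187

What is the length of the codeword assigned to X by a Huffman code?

Build the tree from the bottom:
X(2) + Y(30) → 32
32 + W(78) → 110
V(88) + 110 → 198
Z(121) + S(184) → 305
Q(187) + 198 → 385
305 + 385 → 690
The subtree containing X is merged 5 times, so code length = 5.

5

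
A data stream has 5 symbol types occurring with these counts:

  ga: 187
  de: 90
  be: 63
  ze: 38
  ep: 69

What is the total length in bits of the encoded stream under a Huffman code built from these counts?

967

Greedily combine the two least-frequent nodes:
merge ze(38) and be(63): 101
merge ep(69) and de(90): 159
merge 101 and 159: 260
merge ga(187) and 260: 447
Each symbol's bit-cost is frequency × depth; summing gives 967 bits (equivalently 101 + 159 + 260 + 447).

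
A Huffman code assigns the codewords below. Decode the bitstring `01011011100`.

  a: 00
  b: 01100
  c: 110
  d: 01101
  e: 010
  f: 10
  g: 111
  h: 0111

ecga

Read left to right; each codeword is recognised as soon as it completes (prefix code):
  010→e | 110→c | 111→g | 00→a
Decoded message: ecga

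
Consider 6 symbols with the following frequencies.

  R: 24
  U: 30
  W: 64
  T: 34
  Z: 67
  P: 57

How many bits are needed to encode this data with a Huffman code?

Greedily combine the two least-frequent nodes:
combine R(24), U(30) → 54
combine T(34), 54 → 88
combine P(57), W(64) → 121
combine Z(67), 88 → 155
combine 121, 155 → 276
The encoded length is the sum of every internal node's weight: 54 + 88 + 121 + 155 + 276 = 694 bits.

694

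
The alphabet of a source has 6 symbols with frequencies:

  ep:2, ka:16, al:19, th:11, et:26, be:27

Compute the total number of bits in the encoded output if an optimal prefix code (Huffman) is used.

Merge the two smallest weights repeatedly:
merge ep(2) and th(11): 13
merge 13 and ka(16): 29
merge al(19) and et(26): 45
merge be(27) and 29: 56
merge 45 and 56: 101
The encoded length is the sum of every internal node's weight: 13 + 29 + 45 + 56 + 101 = 244 bits.

244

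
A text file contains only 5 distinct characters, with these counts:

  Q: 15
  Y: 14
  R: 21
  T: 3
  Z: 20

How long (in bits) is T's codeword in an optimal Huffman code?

Repeatedly merge the two smallest:
T(3) + Y(14) → 17
Q(15) + 17 → 32
Z(20) + R(21) → 41
32 + 41 → 73
T's leaf is at depth 3, giving a 3-bit codeword.

3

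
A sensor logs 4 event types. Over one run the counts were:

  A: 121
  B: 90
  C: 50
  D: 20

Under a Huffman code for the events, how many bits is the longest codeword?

3

Merge the two lowest-weight nodes at each step:
D(20) + C(50) → 70
70 + B(90) → 160
A(121) + 160 → 281
The first pair merged (D, C) ends up deepest, at depth 3.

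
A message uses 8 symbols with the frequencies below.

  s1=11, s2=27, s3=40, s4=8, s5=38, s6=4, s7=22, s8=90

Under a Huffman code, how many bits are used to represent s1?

5

Repeatedly merge the two smallest:
s6(4) + s4(8) → 12
s1(11) + 12 → 23
s7(22) + 23 → 45
s2(27) + s5(38) → 65
s3(40) + 45 → 85
65 + 85 → 150
s8(90) + 150 → 240
The subtree containing s1 is merged 5 times, so code length = 5.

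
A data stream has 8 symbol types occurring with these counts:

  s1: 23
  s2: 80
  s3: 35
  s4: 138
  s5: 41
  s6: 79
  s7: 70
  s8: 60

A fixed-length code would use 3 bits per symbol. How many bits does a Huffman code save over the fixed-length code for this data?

80

Fixed-length: 3 bits × 526 symbols = 1578 bits.
Huffman merges:
s1(23) + s3(35) → 58
s5(41) + 58 → 99
s8(60) + s7(70) → 130
s6(79) + s2(80) → 159
99 + 130 → 229
s4(138) + 159 → 297
229 + 297 → 526
Huffman total = 58 + 99 + 130 + 159 + 229 + 297 + 526 = 1498 bits.
Saving = 1578 − 1498 = 80 bits.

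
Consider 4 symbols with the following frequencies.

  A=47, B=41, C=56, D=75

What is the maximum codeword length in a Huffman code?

2

Merge the two lowest-weight nodes at each step:
merge B(41) and A(47): 88
merge C(56) and D(75): 131
merge 88 and 131: 219
The rarest symbols sit at the bottom; the longest codeword is 2 bits.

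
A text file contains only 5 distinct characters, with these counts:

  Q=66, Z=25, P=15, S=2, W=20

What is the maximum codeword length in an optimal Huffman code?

4

Merge the two lowest-weight nodes at each step:
merge S(2) and P(15): 17
merge 17 and W(20): 37
merge Z(25) and 37: 62
merge 62 and Q(66): 128
The first pair merged (S, P) ends up deepest, at depth 4.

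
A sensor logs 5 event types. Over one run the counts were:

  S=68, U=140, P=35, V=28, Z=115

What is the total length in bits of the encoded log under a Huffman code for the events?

826

Merge the two smallest weights repeatedly:
merge V(28) and P(35): 63
merge 63 and S(68): 131
merge Z(115) and 131: 246
merge U(140) and 246: 386
Total encoded bits = sum of merged weights = 63 + 131 + 246 + 386 = 826.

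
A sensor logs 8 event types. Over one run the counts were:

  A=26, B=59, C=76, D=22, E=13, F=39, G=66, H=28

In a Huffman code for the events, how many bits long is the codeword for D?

Build the tree from the bottom:
combine E(13), D(22) → 35
combine A(26), H(28) → 54
combine 35, F(39) → 74
combine 54, B(59) → 113
combine G(66), 74 → 140
combine C(76), 113 → 189
combine 140, 189 → 329
D's leaf is at depth 4, giving a 4-bit codeword.

4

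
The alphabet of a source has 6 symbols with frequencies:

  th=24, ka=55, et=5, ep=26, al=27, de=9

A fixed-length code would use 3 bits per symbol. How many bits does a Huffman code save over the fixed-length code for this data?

96

Fixed-length: 3 bits × 146 symbols = 438 bits.
Huffman merges:
merge et(5) and de(9): 14
merge 14 and th(24): 38
merge ep(26) and al(27): 53
merge 38 and 53: 91
merge ka(55) and 91: 146
Huffman total = 14 + 38 + 53 + 91 + 146 = 342 bits.
Saving = 438 − 342 = 96 bits.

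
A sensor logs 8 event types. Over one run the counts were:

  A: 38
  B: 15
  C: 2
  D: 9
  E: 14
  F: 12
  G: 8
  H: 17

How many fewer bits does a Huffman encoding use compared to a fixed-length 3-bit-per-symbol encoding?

28

Fixed-length: 3 bits × 115 symbols = 345 bits.
Huffman merges:
merge C(2) and G(8): 10
merge D(9) and 10: 19
merge F(12) and E(14): 26
merge B(15) and H(17): 32
merge 19 and 26: 45
merge 32 and A(38): 70
merge 45 and 70: 115
Huffman total = 10 + 19 + 26 + 32 + 45 + 70 + 115 = 317 bits.
Saving = 345 − 317 = 28 bits.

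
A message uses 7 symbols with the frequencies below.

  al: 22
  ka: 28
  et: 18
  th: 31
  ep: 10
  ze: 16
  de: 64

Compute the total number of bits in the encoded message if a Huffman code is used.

Build the Huffman tree bottom-up:
ep(10) + ze(16) → 26
et(18) + al(22) → 40
26 + ka(28) → 54
th(31) + 40 → 71
54 + de(64) → 118
71 + 118 → 189
Each symbol's bit-cost is frequency × depth; summing gives 498 bits (equivalently 26 + 40 + 54 + 71 + 118 + 189).

498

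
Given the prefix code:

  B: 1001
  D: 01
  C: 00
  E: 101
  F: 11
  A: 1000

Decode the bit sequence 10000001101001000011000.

Read left to right; each codeword is recognised as soon as it completes (prefix code):
  1000→A | 00→C | 01→D | 101→E | 00→C | 1000→A | 01→D | 1000→A
Decoded message: ACDECADA

ACDECADA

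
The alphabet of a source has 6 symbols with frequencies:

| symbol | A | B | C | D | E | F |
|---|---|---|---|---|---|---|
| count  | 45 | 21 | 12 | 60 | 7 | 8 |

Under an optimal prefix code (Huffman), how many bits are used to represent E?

5

Repeatedly merge the two smallest:
merge E(7) and F(8): 15
merge C(12) and 15: 27
merge B(21) and 27: 48
merge A(45) and 48: 93
merge D(60) and 93: 153
E sits 5 levels below the root, so its codeword is 5 bits.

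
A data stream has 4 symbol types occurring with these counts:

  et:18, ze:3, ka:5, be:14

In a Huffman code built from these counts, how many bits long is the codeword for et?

1

Repeatedly merge the two smallest:
ze(3) + ka(5) → 8
8 + be(14) → 22
et(18) + 22 → 40
et is merged only at the final step, so code length = 1.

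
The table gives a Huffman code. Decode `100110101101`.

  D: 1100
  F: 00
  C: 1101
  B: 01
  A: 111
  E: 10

Read left to right; each codeword is recognised as soon as it completes (prefix code):
  10→E | 01→B | 10→E | 10→E | 1101→C
Decoded message: EBEEC

EBEEC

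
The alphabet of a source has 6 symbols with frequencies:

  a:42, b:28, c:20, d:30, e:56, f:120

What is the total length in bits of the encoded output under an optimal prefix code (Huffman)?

696

Merge the two smallest weights repeatedly:
merge c(20) and b(28): 48
merge d(30) and a(42): 72
merge 48 and e(56): 104
merge 72 and 104: 176
merge f(120) and 176: 296
Each symbol's bit-cost is frequency × depth; summing gives 696 bits (equivalently 48 + 72 + 104 + 176 + 296).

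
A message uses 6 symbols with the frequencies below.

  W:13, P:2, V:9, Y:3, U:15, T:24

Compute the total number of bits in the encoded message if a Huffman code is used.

151

Merge the two smallest weights repeatedly:
merge P(2) and Y(3): 5
merge 5 and V(9): 14
merge W(13) and 14: 27
merge U(15) and T(24): 39
merge 27 and 39: 66
The encoded length is the sum of every internal node's weight: 5 + 14 + 27 + 39 + 66 = 151 bits.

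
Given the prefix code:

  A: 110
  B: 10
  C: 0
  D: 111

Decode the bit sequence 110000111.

Read left to right; each codeword is recognised as soon as it completes (prefix code):
  110→A | 0→C | 0→C | 0→C | 111→D
Decoded message: ACCCD

ACCCD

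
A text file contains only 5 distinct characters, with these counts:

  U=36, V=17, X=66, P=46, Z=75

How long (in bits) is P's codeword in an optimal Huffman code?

2

Huffman merges, smallest pair first:
combine V(17), U(36) → 53
combine P(46), 53 → 99
combine X(66), Z(75) → 141
combine 99, 141 → 240
P's leaf is at depth 2, giving a 2-bit codeword.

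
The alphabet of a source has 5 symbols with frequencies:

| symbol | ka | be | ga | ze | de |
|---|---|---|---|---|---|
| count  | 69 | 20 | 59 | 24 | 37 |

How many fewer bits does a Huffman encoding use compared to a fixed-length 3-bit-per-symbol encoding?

165

Fixed-length: 3 bits × 209 symbols = 627 bits.
Huffman merges:
combine be(20), ze(24) → 44
combine de(37), 44 → 81
combine ga(59), ka(69) → 128
combine 81, 128 → 209
Huffman total = 44 + 81 + 128 + 209 = 462 bits.
Saving = 627 − 462 = 165 bits.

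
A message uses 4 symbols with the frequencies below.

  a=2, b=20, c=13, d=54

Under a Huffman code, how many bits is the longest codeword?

Merge the two lowest-weight nodes at each step:
merge a(2) and c(13): 15
merge 15 and b(20): 35
merge 35 and d(54): 89
The first pair merged (a, c) ends up deepest, at depth 3.

3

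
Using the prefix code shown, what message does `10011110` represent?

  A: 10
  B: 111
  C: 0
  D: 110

Read left to right; each codeword is recognised as soon as it completes (prefix code):
  10→A | 0→C | 111→B | 10→A
Decoded message: ACBA

ACBA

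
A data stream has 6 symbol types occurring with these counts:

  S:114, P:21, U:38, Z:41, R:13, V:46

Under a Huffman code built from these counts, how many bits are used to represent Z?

Build the tree from the bottom:
R(13) + P(21) → 34
34 + U(38) → 72
Z(41) + V(46) → 87
72 + 87 → 159
S(114) + 159 → 273
The subtree containing Z is merged 3 times, so code length = 3.

3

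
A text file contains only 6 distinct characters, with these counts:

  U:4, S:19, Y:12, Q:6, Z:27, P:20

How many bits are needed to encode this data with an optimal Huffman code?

208

Greedily combine the two least-frequent nodes:
merge U(4) and Q(6): 10
merge 10 and Y(12): 22
merge S(19) and P(20): 39
merge 22 and Z(27): 49
merge 39 and 49: 88
Total encoded bits = sum of merged weights = 10 + 22 + 39 + 49 + 88 = 208.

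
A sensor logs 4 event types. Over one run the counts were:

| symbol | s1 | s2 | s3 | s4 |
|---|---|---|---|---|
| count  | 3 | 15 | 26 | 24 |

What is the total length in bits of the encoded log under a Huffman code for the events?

Greedily combine the two least-frequent nodes:
merge s1(3) and s2(15): 18
merge 18 and s4(24): 42
merge s3(26) and 42: 68
Each symbol's bit-cost is frequency × depth; summing gives 128 bits (equivalently 18 + 42 + 68).

128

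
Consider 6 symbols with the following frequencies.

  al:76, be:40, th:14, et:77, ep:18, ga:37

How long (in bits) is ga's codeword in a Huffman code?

3

Huffman merges, smallest pair first:
th(14) + ep(18) → 32
32 + ga(37) → 69
be(40) + 69 → 109
al(76) + et(77) → 153
109 + 153 → 262
ga sits 3 levels below the root, so its codeword is 3 bits.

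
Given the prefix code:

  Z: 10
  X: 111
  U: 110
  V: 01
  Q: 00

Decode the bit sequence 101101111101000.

ZUXUZQ

Read left to right; each codeword is recognised as soon as it completes (prefix code):
  10→Z | 110→U | 111→X | 110→U | 10→Z | 00→Q
Decoded message: ZUXUZQ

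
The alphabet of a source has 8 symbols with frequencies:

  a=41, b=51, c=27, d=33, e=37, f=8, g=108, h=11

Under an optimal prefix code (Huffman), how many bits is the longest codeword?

Merge the two lowest-weight nodes at each step:
combine f(8), h(11) → 19
combine 19, c(27) → 46
combine d(33), e(37) → 70
combine a(41), 46 → 87
combine b(51), 70 → 121
combine 87, g(108) → 195
combine 121, 195 → 316
The rarest symbols sit at the bottom; the longest codeword is 5 bits.

5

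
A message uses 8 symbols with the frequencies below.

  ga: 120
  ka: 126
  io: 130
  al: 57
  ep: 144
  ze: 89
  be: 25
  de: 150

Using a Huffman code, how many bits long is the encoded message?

Greedily combine the two least-frequent nodes:
merge be(25) and al(57): 82
merge 82 and ze(89): 171
merge ga(120) and ka(126): 246
merge io(130) and ep(144): 274
merge de(150) and 171: 321
merge 246 and 274: 520
merge 321 and 520: 841
Total encoded bits = sum of merged weights = 82 + 171 + 246 + 274 + 321 + 520 + 841 = 2455.

2455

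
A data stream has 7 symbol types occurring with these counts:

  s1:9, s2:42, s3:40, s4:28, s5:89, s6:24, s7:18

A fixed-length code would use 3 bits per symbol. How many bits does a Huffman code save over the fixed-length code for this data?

Fixed-length: 3 bits × 250 symbols = 750 bits.
Huffman merges:
combine s1(9), s7(18) → 27
combine s6(24), 27 → 51
combine s4(28), s3(40) → 68
combine s2(42), 51 → 93
combine 68, s5(89) → 157
combine 93, 157 → 250
Huffman total = 27 + 51 + 68 + 93 + 157 + 250 = 646 bits.
Saving = 750 − 646 = 104 bits.

104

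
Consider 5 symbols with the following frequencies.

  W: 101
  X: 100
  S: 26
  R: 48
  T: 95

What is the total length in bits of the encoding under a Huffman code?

814

Merge the two smallest weights repeatedly:
merge S(26) and R(48): 74
merge 74 and T(95): 169
merge X(100) and W(101): 201
merge 169 and 201: 370
Total encoded bits = sum of merged weights = 74 + 169 + 201 + 370 = 814.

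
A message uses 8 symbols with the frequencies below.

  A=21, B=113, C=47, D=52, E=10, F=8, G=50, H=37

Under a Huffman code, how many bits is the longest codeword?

5

Merge the two lowest-weight nodes at each step:
combine F(8), E(10) → 18
combine 18, A(21) → 39
combine H(37), 39 → 76
combine C(47), G(50) → 97
combine D(52), 76 → 128
combine 97, B(113) → 210
combine 128, 210 → 338
The rarest symbols sit at the bottom; the longest codeword is 5 bits.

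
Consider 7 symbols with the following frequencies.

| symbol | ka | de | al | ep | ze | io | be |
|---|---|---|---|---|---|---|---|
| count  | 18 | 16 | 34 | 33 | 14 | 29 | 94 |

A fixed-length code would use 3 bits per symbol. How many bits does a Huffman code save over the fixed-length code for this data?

Fixed-length: 3 bits × 238 symbols = 714 bits.
Huffman merges:
combine ze(14), de(16) → 30
combine ka(18), io(29) → 47
combine 30, ep(33) → 63
combine al(34), 47 → 81
combine 63, 81 → 144
combine be(94), 144 → 238
Huffman total = 30 + 47 + 63 + 81 + 144 + 238 = 603 bits.
Saving = 714 − 603 = 111 bits.

111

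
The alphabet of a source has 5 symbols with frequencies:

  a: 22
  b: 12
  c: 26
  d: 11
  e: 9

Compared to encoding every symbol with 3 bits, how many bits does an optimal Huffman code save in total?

60

Fixed-length: 3 bits × 80 symbols = 240 bits.
Huffman merges:
merge e(9) and d(11): 20
merge b(12) and 20: 32
merge a(22) and c(26): 48
merge 32 and 48: 80
Huffman total = 20 + 32 + 48 + 80 = 180 bits.
Saving = 240 − 180 = 60 bits.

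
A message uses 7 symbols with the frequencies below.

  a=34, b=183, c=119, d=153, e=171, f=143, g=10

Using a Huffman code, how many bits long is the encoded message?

Greedily combine the two least-frequent nodes:
combine g(10), a(34) → 44
combine 44, c(119) → 163
combine f(143), d(153) → 296
combine 163, e(171) → 334
combine b(183), 296 → 479
combine 334, 479 → 813
Total encoded bits = sum of merged weights = 44 + 163 + 296 + 334 + 479 + 813 = 2129.

2129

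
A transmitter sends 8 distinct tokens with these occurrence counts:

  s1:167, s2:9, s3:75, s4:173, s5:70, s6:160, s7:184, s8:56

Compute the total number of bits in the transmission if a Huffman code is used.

Greedily combine the two least-frequent nodes:
merge s2(9) and s8(56): 65
merge 65 and s5(70): 135
merge s3(75) and 135: 210
merge s6(160) and s1(167): 327
merge s4(173) and s7(184): 357
merge 210 and 327: 537
merge 357 and 537: 894
Each symbol's bit-cost is frequency × depth; summing gives 2525 bits (equivalently 65 + 135 + 210 + 327 + 357 + 537 + 894).

2525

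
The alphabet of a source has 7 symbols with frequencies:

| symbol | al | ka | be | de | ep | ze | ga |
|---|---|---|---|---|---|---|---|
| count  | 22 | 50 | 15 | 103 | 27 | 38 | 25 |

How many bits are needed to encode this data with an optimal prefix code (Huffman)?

Build the Huffman tree bottom-up:
combine be(15), al(22) → 37
combine ga(25), ep(27) → 52
combine 37, ze(38) → 75
combine ka(50), 52 → 102
combine 75, 102 → 177
combine de(103), 177 → 280
The encoded length is the sum of every internal node's weight: 37 + 52 + 75 + 102 + 177 + 280 = 723 bits.

723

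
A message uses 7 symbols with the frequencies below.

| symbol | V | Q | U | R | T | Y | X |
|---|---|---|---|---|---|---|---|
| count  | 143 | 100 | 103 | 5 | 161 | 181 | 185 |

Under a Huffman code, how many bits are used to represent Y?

Repeatedly merge the two smallest:
merge R(5) and Q(100): 105
merge U(103) and 105: 208
merge V(143) and T(161): 304
merge Y(181) and X(185): 366
merge 208 and 304: 512
merge 366 and 512: 878
Y sits 2 levels below the root, so its codeword is 2 bits.

2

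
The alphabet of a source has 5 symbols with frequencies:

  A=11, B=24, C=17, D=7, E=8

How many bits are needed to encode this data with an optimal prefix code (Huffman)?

149

Greedily combine the two least-frequent nodes:
D(7) + E(8) → 15
A(11) + 15 → 26
C(17) + B(24) → 41
26 + 41 → 67
Each symbol's bit-cost is frequency × depth; summing gives 149 bits (equivalently 15 + 26 + 41 + 67).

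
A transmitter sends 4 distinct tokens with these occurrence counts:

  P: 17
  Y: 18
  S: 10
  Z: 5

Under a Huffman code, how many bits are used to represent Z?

3

Repeatedly merge the two smallest:
merge Z(5) and S(10): 15
merge 15 and P(17): 32
merge Y(18) and 32: 50
Z's leaf is at depth 3, giving a 3-bit codeword.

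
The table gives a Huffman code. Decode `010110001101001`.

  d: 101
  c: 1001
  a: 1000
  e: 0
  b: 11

edabec

Read left to right; each codeword is recognised as soon as it completes (prefix code):
  0→e | 101→d | 1000→a | 11→b | 0→e | 1001→c
Decoded message: edabec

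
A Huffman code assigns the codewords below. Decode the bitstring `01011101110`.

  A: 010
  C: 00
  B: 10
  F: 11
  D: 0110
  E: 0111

AFBFB

Read left to right; each codeword is recognised as soon as it completes (prefix code):
  010→A | 11→F | 10→B | 11→F | 10→B
Decoded message: AFBFB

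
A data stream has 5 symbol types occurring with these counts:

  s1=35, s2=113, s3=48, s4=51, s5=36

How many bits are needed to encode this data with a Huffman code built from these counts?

Greedily combine the two least-frequent nodes:
merge s1(35) and s5(36): 71
merge s3(48) and s4(51): 99
merge 71 and 99: 170
merge s2(113) and 170: 283
Total encoded bits = sum of merged weights = 71 + 99 + 170 + 283 = 623.

623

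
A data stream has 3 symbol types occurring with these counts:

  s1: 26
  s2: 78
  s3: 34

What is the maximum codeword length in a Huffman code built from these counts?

Merge the two lowest-weight nodes at each step:
merge s1(26) and s3(34): 60
merge 60 and s2(78): 138
The first pair merged (s1, s3) ends up deepest, at depth 2.

2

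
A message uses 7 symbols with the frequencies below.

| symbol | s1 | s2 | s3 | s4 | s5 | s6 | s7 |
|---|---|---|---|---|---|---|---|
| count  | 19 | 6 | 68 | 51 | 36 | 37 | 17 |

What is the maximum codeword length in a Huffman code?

Merge the two lowest-weight nodes at each step:
merge s2(6) and s7(17): 23
merge s1(19) and 23: 42
merge s5(36) and s6(37): 73
merge 42 and s4(51): 93
merge s3(68) and 73: 141
merge 93 and 141: 234
The first pair merged (s2, s7) ends up deepest, at depth 4.

4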